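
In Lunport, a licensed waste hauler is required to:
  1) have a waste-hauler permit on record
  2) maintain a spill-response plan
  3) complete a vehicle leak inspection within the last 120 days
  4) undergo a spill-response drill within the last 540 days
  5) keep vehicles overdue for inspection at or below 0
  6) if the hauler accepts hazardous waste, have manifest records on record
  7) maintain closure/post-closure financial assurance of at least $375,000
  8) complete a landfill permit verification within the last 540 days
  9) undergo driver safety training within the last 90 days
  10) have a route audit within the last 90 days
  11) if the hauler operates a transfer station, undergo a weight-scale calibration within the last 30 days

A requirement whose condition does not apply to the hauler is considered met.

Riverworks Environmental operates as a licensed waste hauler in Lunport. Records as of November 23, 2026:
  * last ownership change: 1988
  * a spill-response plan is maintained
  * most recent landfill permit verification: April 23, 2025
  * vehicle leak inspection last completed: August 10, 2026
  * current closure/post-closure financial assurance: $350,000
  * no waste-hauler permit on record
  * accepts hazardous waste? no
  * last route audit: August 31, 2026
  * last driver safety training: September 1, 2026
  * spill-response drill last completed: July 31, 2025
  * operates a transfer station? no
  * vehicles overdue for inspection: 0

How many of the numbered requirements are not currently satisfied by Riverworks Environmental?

3

1. waste-hauler permit absent → not met
2. spill-response plan present → met
3. vehicle leak inspection 105 days ago vs limit 120 → met
4. spill-response drill 480 days ago vs limit 540 → met
5. vehicles overdue for inspection 0 ≤ 0 → met
6. condition 'accepts hazardous waste' does not hold → requirement n/a → met
7. closure/post-closure financial assurance $350,000 < $375,000 → not met
8. landfill permit verification 579 days ago vs limit 540 → not met
9. driver safety training 83 days ago vs limit 90 → met
10. route audit 84 days ago vs limit 90 → met
11. condition 'operates a transfer station' does not hold → requirement n/a → met
Not met: 3 of 11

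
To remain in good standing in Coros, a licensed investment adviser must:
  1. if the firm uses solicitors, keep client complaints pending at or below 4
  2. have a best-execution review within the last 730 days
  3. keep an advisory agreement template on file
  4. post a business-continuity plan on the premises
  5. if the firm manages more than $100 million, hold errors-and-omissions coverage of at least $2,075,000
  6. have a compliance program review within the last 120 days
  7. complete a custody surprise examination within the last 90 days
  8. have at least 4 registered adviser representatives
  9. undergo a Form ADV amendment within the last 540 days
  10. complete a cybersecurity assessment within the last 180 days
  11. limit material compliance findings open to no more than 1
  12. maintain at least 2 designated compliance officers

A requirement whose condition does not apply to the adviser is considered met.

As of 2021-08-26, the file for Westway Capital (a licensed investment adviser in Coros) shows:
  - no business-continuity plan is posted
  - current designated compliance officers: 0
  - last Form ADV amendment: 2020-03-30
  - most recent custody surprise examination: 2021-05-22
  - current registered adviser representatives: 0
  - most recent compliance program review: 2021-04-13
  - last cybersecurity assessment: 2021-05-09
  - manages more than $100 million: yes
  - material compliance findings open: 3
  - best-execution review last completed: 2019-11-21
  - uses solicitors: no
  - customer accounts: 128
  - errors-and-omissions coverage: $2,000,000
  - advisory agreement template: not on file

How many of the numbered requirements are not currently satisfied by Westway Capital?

1. condition 'uses solicitors' does not hold → requirement n/a → met
2. best-execution review 644 days ago vs limit 730 → met
3. advisory agreement template absent → not met
4. business-continuity plan absent → not met
5. condition 'manages more than $100 million' holds; errors-and-omissions coverage $2,000,000 < $2,075,000 → not met
6. compliance program review 135 days ago vs limit 120 → not met
7. custody surprise examination 96 days ago vs limit 90 → not met
8. registered adviser representatives 0 < 4 → not met
9. Form ADV amendment 514 days ago vs limit 540 → met
10. cybersecurity assessment 109 days ago vs limit 180 → met
11. material compliance findings open 3 > 1 → not met
12. designated compliance officers 0 < 2 → not met
Not met: 8 of 12

8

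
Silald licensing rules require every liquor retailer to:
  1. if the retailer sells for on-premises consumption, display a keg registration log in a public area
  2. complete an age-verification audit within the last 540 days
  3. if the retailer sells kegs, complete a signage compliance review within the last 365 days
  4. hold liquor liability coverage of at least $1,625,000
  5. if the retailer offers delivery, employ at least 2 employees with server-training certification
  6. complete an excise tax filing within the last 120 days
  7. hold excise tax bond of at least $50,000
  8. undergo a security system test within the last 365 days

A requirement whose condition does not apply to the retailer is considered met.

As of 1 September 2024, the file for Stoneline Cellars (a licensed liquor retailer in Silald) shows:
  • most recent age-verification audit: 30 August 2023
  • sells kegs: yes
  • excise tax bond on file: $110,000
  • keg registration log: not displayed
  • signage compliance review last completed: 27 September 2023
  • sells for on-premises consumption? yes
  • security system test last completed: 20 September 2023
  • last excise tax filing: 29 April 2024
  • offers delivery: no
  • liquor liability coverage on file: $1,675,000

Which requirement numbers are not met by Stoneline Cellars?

1, 6

1. condition 'sells for on-premises consumption' holds; keg registration log absent → not met
2. age-verification audit 368 days ago vs limit 540 → met
3. condition 'sells kegs' holds; signage compliance review 340 days ago vs limit 365 → met
4. liquor liability coverage $1,675,000 ≥ $1,625,000 → met
5. condition 'offers delivery' does not hold → requirement n/a → met
6. excise tax filing 125 days ago vs limit 120 → not met
7. excise tax bond $110,000 ≥ $50,000 → met
8. security system test 347 days ago vs limit 365 → met
Not met: 1, 6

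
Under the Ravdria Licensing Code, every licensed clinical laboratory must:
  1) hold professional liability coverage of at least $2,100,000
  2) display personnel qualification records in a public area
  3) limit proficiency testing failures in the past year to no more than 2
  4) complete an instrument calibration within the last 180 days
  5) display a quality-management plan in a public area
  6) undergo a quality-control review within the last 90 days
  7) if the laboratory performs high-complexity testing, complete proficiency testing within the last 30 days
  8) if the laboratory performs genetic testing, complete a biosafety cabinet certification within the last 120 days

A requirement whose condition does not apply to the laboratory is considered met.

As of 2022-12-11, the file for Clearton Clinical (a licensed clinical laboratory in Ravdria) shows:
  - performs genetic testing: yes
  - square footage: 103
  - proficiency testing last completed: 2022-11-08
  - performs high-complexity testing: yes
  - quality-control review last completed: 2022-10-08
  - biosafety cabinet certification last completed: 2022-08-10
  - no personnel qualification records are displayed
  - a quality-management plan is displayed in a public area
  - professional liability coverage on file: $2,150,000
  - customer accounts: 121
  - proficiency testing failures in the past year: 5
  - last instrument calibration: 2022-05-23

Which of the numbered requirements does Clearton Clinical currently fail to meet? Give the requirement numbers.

2, 3, 4, 7, 8

1. professional liability coverage $2,150,000 ≥ $2,100,000 → met
2. personnel qualification records absent → not met
3. proficiency testing failures in the past year 5 > 2 → not met
4. instrument calibration 202 days ago vs limit 180 → not met
5. quality-management plan present → met
6. quality-control review 64 days ago vs limit 90 → met
7. condition 'performs high-complexity testing' holds; proficiency testing 33 days ago vs limit 30 → not met
8. condition 'performs genetic testing' holds; biosafety cabinet certification 123 days ago vs limit 120 → not met
Not met: 2, 3, 4, 7, 8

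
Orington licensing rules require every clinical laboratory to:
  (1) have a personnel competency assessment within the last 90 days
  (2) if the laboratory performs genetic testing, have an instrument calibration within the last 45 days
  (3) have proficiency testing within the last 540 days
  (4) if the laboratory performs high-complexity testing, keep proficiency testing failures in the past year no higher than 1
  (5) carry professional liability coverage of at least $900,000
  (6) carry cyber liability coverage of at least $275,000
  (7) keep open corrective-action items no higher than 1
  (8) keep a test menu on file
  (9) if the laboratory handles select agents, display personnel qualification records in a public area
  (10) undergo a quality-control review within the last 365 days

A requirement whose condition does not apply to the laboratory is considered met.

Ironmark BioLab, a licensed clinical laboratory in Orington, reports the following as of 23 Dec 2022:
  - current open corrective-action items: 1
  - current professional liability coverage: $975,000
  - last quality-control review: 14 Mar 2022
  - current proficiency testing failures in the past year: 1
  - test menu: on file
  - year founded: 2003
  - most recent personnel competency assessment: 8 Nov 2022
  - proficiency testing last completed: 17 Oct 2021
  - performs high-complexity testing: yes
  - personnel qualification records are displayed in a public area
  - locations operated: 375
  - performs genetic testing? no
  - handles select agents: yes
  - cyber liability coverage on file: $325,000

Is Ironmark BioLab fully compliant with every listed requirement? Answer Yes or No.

1. personnel competency assessment 45 days ago vs limit 90 → met
2. condition 'performs genetic testing' does not hold → requirement n/a → met
3. proficiency testing 432 days ago vs limit 540 → met
4. condition 'performs high-complexity testing' holds; proficiency testing failures in the past year 1 ≤ 1 → met
5. professional liability coverage $975,000 ≥ $900,000 → met
6. cyber liability coverage $325,000 ≥ $275,000 → met
7. open corrective-action items 1 ≤ 1 → met
8. test menu present → met
9. condition 'handles select agents' holds; personnel qualification records present → met
10. quality-control review 284 days ago vs limit 365 → met
All met.

Yes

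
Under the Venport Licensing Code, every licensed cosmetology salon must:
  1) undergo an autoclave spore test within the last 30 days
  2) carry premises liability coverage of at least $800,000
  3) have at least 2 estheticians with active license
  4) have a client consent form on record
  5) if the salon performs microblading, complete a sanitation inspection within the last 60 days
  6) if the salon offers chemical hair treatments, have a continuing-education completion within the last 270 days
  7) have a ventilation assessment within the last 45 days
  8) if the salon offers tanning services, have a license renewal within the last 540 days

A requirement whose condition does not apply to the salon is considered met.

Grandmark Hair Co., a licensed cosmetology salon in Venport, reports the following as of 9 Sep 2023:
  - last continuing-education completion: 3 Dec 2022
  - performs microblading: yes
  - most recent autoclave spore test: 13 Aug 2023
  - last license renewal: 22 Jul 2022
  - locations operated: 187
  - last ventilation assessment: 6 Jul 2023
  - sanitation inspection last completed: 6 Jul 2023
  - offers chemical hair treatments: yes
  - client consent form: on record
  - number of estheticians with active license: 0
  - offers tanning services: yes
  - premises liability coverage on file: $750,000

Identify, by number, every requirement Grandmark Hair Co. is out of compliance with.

2, 3, 5, 6, 7

1. autoclave spore test 27 days ago vs limit 30 → met
2. premises liability coverage $750,000 < $800,000 → not met
3. estheticians with active license 0 < 2 → not met
4. client consent form present → met
5. condition 'performs microblading' holds; sanitation inspection 65 days ago vs limit 60 → not met
6. condition 'offers chemical hair treatments' holds; continuing-education completion 280 days ago vs limit 270 → not met
7. ventilation assessment 65 days ago vs limit 45 → not met
8. condition 'offers tanning services' holds; license renewal 414 days ago vs limit 540 → met
Not met: 2, 3, 5, 6, 7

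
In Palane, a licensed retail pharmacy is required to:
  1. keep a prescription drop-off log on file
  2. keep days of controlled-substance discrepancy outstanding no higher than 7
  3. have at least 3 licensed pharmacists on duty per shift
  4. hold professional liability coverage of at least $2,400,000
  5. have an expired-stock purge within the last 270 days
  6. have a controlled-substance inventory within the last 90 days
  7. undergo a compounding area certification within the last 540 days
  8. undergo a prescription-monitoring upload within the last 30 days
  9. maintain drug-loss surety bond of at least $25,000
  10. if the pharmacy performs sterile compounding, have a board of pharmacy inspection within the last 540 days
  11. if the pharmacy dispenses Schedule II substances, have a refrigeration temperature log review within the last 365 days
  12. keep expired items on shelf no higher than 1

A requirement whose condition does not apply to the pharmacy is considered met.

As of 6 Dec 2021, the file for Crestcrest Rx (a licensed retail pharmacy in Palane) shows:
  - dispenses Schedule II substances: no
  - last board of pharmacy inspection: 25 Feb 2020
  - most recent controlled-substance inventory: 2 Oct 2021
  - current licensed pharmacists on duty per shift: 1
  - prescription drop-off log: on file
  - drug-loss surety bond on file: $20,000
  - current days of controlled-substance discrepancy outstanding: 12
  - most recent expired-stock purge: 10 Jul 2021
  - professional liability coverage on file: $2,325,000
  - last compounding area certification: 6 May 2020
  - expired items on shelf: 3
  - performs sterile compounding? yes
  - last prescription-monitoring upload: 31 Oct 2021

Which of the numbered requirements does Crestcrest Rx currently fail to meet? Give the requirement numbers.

1. prescription drop-off log present → met
2. days of controlled-substance discrepancy outstanding 12 > 7 → not met
3. licensed pharmacists on duty per shift 1 < 3 → not met
4. professional liability coverage $2,325,000 < $2,400,000 → not met
5. expired-stock purge 149 days ago vs limit 270 → met
6. controlled-substance inventory 65 days ago vs limit 90 → met
7. compounding area certification 579 days ago vs limit 540 → not met
8. prescription-monitoring upload 36 days ago vs limit 30 → not met
9. drug-loss surety bond $20,000 < $25,000 → not met
10. condition 'performs sterile compounding' holds; board of pharmacy inspection 650 days ago vs limit 540 → not met
11. condition 'dispenses Schedule II substances' does not hold → requirement n/a → met
12. expired items on shelf 3 > 1 → not met
Not met: 2, 3, 4, 7, 8, 9, 10, 12

2, 3, 4, 7, 8, 9, 10, 12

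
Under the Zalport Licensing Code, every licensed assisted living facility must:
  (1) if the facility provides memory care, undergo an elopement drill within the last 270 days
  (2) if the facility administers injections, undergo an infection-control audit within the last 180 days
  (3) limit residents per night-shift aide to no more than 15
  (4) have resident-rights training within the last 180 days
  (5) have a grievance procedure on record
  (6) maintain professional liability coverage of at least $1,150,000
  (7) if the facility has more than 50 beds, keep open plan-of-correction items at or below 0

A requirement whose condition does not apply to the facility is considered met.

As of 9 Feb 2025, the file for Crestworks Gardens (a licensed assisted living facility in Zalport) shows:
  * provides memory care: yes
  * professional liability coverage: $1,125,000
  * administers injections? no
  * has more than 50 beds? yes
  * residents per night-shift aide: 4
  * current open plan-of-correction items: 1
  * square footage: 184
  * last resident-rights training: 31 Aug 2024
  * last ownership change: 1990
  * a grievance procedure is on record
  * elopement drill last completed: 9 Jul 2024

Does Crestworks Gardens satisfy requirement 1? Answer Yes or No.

Yes

1. condition 'provides memory care' holds; elopement drill 215 days ago vs limit 270 → met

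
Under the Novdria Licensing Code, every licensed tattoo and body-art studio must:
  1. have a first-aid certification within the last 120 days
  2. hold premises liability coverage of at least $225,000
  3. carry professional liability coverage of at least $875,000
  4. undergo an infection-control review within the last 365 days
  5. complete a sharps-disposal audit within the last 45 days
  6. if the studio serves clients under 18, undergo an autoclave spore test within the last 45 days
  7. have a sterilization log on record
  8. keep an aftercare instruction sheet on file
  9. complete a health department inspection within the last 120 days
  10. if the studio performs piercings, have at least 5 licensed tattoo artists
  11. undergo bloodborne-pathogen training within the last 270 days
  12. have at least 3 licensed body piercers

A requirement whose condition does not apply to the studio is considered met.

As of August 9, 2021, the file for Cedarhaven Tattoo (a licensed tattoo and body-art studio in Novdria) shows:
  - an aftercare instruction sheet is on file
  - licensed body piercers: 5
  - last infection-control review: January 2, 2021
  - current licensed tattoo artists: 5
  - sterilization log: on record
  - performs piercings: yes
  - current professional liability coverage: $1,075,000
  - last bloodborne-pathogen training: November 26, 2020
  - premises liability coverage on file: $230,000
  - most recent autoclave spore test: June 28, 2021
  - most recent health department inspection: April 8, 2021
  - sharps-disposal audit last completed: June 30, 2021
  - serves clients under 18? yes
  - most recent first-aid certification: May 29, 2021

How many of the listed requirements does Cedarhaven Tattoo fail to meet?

1. first-aid certification 72 days ago vs limit 120 → met
2. premises liability coverage $230,000 ≥ $225,000 → met
3. professional liability coverage $1,075,000 ≥ $875,000 → met
4. infection-control review 219 days ago vs limit 365 → met
5. sharps-disposal audit 40 days ago vs limit 45 → met
6. condition 'serves clients under 18' holds; autoclave spore test 42 days ago vs limit 45 → met
7. sterilization log present → met
8. aftercare instruction sheet present → met
9. health department inspection 123 days ago vs limit 120 → not met
10. condition 'performs piercings' holds; licensed tattoo artists 5 ≥ 5 → met
11. bloodborne-pathogen training 256 days ago vs limit 270 → met
12. licensed body piercers 5 ≥ 3 → met
Not met: 1 of 12

1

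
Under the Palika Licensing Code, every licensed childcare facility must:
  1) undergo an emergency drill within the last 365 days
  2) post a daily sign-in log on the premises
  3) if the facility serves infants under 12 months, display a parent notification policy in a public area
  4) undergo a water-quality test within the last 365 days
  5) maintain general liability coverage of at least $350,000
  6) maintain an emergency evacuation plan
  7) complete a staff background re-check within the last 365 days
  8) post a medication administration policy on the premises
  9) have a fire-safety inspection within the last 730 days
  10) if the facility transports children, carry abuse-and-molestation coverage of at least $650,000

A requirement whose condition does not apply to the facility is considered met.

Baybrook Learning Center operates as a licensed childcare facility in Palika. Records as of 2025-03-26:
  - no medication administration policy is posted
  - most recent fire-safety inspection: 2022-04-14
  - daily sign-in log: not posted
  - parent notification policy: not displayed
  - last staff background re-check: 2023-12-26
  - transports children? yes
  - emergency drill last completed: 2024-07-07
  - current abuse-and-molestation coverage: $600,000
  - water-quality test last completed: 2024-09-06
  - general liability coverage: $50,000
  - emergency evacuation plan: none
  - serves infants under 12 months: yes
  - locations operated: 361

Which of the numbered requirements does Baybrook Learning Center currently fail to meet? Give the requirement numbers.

2, 3, 5, 6, 7, 8, 9, 10

1. emergency drill 262 days ago vs limit 365 → met
2. daily sign-in log absent → not met
3. condition 'serves infants under 12 months' holds; parent notification policy absent → not met
4. water-quality test 201 days ago vs limit 365 → met
5. general liability coverage $50,000 < $350,000 → not met
6. emergency evacuation plan absent → not met
7. staff background re-check 456 days ago vs limit 365 → not met
8. medication administration policy absent → not met
9. fire-safety inspection 1077 days ago vs limit 730 → not met
10. condition 'transports children' holds; abuse-and-molestation coverage $600,000 < $650,000 → not met
Not met: 2, 3, 5, 6, 7, 8, 9, 10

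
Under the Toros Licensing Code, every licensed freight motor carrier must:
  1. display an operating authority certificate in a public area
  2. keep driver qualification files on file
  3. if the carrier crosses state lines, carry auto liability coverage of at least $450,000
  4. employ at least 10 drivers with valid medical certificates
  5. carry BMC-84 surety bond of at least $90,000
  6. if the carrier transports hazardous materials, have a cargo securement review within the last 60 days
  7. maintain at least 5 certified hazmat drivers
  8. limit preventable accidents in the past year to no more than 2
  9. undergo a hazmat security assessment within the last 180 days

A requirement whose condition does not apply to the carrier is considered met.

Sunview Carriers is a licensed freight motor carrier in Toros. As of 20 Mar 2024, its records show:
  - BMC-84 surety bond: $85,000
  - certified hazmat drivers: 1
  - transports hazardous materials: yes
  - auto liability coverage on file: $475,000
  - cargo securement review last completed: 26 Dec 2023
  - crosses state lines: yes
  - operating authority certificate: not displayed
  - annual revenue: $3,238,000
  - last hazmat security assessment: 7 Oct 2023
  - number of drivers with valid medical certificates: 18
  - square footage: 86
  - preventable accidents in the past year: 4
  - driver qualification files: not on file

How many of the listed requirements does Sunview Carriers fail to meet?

1. operating authority certificate absent → not met
2. driver qualification files absent → not met
3. condition 'crosses state lines' holds; auto liability coverage $475,000 ≥ $450,000 → met
4. drivers with valid medical certificates 18 ≥ 10 → met
5. BMC-84 surety bond $85,000 < $90,000 → not met
6. condition 'transports hazardous materials' holds; cargo securement review 85 days ago vs limit 60 → not met
7. certified hazmat drivers 1 < 5 → not met
8. preventable accidents in the past year 4 > 2 → not met
9. hazmat security assessment 165 days ago vs limit 180 → met
Not met: 6 of 9

6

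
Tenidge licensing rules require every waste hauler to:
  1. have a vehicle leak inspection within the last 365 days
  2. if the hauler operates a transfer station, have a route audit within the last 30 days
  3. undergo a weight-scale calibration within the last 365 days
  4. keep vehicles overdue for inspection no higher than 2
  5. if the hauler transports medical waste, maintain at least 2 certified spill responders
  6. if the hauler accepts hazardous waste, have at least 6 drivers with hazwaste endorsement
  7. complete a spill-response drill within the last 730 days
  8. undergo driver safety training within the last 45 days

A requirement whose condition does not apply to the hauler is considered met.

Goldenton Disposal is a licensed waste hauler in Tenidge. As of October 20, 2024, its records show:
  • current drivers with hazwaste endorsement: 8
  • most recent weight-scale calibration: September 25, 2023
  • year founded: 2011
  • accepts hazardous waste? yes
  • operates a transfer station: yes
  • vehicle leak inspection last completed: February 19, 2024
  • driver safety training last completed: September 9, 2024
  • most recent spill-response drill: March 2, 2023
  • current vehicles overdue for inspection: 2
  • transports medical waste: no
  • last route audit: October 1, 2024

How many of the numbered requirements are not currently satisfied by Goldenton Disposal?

1

1. vehicle leak inspection 244 days ago vs limit 365 → met
2. condition 'operates a transfer station' holds; route audit 19 days ago vs limit 30 → met
3. weight-scale calibration 391 days ago vs limit 365 → not met
4. vehicles overdue for inspection 2 ≤ 2 → met
5. condition 'transports medical waste' does not hold → requirement n/a → met
6. condition 'accepts hazardous waste' holds; drivers with hazwaste endorsement 8 ≥ 6 → met
7. spill-response drill 598 days ago vs limit 730 → met
8. driver safety training 41 days ago vs limit 45 → met
Not met: 1 of 8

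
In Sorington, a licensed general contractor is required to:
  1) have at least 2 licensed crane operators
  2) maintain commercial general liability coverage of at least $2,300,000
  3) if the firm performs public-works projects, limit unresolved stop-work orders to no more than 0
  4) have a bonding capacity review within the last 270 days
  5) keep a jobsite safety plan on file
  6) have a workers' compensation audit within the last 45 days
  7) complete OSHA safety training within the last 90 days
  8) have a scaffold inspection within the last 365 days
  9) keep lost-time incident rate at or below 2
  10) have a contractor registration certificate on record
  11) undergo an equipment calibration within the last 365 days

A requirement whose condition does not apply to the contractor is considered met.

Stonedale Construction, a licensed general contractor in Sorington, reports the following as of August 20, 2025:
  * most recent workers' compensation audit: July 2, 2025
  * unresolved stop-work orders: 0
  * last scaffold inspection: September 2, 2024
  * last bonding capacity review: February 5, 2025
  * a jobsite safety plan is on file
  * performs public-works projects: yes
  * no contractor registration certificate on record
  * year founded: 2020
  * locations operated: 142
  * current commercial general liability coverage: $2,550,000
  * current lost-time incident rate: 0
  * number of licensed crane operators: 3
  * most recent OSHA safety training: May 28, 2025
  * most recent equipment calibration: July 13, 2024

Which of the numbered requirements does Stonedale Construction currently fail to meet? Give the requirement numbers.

6, 10, 11

1. licensed crane operators 3 ≥ 2 → met
2. commercial general liability coverage $2,550,000 ≥ $2,300,000 → met
3. condition 'performs public-works projects' holds; unresolved stop-work orders 0 ≤ 0 → met
4. bonding capacity review 196 days ago vs limit 270 → met
5. jobsite safety plan present → met
6. workers' compensation audit 49 days ago vs limit 45 → not met
7. OSHA safety training 84 days ago vs limit 90 → met
8. scaffold inspection 352 days ago vs limit 365 → met
9. lost-time incident rate 0 ≤ 2 → met
10. contractor registration certificate absent → not met
11. equipment calibration 403 days ago vs limit 365 → not met
Not met: 6, 10, 11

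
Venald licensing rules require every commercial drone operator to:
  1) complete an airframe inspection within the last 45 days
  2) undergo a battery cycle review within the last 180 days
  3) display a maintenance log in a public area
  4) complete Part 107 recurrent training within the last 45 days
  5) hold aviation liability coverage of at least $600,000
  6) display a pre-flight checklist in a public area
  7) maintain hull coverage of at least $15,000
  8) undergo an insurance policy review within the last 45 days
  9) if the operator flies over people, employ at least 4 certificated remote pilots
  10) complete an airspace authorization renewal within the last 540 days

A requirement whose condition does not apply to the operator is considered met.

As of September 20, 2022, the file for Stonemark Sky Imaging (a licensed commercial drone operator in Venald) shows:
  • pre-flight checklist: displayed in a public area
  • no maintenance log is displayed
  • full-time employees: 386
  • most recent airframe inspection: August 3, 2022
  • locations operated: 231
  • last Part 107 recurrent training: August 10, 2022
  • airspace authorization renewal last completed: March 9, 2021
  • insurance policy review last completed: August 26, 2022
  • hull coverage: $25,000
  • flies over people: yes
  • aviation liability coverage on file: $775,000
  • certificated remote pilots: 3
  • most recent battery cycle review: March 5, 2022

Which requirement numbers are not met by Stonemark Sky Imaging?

1. airframe inspection 48 days ago vs limit 45 → not met
2. battery cycle review 199 days ago vs limit 180 → not met
3. maintenance log absent → not met
4. Part 107 recurrent training 41 days ago vs limit 45 → met
5. aviation liability coverage $775,000 ≥ $600,000 → met
6. pre-flight checklist present → met
7. hull coverage $25,000 ≥ $15,000 → met
8. insurance policy review 25 days ago vs limit 45 → met
9. condition 'flies over people' holds; certificated remote pilots 3 < 4 → not met
10. airspace authorization renewal 560 days ago vs limit 540 → not met
Not met: 1, 2, 3, 9, 10

1, 2, 3, 9, 10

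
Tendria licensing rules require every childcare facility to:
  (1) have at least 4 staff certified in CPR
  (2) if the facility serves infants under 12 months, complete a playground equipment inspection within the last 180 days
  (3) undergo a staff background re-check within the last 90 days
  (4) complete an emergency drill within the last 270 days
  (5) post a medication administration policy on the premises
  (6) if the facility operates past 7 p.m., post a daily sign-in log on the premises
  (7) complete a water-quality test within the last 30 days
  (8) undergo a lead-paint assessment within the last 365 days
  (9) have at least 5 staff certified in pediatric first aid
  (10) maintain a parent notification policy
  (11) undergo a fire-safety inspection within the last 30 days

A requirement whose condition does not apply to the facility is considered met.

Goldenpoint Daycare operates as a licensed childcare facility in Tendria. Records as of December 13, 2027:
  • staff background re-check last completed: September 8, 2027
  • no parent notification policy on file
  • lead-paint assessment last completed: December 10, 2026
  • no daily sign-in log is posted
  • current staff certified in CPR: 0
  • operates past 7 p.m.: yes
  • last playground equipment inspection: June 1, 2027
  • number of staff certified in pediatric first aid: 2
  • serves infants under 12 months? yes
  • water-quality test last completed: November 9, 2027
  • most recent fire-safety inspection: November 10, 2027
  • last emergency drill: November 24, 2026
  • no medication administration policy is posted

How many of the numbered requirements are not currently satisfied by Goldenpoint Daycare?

11

1. staff certified in CPR 0 < 4 → not met
2. condition 'serves infants under 12 months' holds; playground equipment inspection 195 days ago vs limit 180 → not met
3. staff background re-check 96 days ago vs limit 90 → not met
4. emergency drill 384 days ago vs limit 270 → not met
5. medication administration policy absent → not met
6. condition 'operates past 7 p.m.' holds; daily sign-in log absent → not met
7. water-quality test 34 days ago vs limit 30 → not met
8. lead-paint assessment 368 days ago vs limit 365 → not met
9. staff certified in pediatric first aid 2 < 5 → not met
10. parent notification policy absent → not met
11. fire-safety inspection 33 days ago vs limit 30 → not met
Not met: 11 of 11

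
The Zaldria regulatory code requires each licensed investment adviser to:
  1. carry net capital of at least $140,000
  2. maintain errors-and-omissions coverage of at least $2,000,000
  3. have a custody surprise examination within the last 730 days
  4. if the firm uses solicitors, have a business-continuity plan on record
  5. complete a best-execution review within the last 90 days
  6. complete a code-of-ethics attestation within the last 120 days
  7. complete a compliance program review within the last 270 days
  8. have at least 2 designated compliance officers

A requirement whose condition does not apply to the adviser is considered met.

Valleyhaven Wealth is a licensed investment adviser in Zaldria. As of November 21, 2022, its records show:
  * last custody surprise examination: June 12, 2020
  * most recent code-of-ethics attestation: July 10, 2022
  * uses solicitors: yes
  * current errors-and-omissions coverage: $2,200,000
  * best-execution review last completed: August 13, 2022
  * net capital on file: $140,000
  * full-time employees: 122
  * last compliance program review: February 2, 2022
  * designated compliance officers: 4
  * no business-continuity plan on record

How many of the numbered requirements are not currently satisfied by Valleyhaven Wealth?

1. net capital $140,000 ≥ $140,000 → met
2. errors-and-omissions coverage $2,200,000 ≥ $2,000,000 → met
3. custody surprise examination 892 days ago vs limit 730 → not met
4. condition 'uses solicitors' holds; business-continuity plan absent → not met
5. best-execution review 100 days ago vs limit 90 → not met
6. code-of-ethics attestation 134 days ago vs limit 120 → not met
7. compliance program review 292 days ago vs limit 270 → not met
8. designated compliance officers 4 ≥ 2 → met
Not met: 5 of 8

5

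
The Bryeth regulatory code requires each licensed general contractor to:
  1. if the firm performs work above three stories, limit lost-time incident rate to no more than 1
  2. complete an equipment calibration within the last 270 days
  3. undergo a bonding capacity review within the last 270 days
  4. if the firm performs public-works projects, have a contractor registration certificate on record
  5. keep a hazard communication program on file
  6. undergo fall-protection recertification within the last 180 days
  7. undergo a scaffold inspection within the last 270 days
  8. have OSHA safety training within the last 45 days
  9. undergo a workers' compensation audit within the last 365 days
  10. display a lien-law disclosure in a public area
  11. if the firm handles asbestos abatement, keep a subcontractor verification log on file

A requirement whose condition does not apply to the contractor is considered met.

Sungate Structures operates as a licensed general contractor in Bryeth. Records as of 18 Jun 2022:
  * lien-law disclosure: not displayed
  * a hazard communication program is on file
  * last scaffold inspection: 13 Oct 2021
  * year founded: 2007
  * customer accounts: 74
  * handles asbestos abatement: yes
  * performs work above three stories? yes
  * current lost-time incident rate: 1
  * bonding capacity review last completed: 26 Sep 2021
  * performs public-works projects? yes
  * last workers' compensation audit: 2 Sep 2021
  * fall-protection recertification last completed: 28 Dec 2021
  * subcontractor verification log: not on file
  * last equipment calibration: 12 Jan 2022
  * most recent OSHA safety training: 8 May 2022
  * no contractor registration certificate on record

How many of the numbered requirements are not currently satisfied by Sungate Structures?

1. condition 'performs work above three stories' holds; lost-time incident rate 1 ≤ 1 → met
2. equipment calibration 157 days ago vs limit 270 → met
3. bonding capacity review 265 days ago vs limit 270 → met
4. condition 'performs public-works projects' holds; contractor registration certificate absent → not met
5. hazard communication program present → met
6. fall-protection recertification 172 days ago vs limit 180 → met
7. scaffold inspection 248 days ago vs limit 270 → met
8. OSHA safety training 41 days ago vs limit 45 → met
9. workers' compensation audit 289 days ago vs limit 365 → met
10. lien-law disclosure absent → not met
11. condition 'handles asbestos abatement' holds; subcontractor verification log absent → not met
Not met: 3 of 11

3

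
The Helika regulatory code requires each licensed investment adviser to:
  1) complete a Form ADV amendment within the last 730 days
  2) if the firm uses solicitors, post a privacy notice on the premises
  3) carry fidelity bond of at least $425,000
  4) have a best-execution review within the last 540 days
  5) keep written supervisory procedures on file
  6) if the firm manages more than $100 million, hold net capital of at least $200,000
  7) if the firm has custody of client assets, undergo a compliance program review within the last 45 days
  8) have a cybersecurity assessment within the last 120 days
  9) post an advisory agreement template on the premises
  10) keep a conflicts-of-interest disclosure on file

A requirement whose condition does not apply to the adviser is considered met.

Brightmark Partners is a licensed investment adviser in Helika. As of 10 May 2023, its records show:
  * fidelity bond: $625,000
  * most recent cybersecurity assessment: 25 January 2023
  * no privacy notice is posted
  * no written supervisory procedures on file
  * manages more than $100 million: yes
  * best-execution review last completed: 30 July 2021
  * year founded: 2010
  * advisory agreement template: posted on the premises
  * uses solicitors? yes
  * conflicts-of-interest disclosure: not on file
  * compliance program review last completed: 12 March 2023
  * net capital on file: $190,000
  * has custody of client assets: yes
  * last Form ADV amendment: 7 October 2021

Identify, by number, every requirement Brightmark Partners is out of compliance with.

1. Form ADV amendment 580 days ago vs limit 730 → met
2. condition 'uses solicitors' holds; privacy notice absent → not met
3. fidelity bond $625,000 ≥ $425,000 → met
4. best-execution review 649 days ago vs limit 540 → not met
5. written supervisory procedures absent → not met
6. condition 'manages more than $100 million' holds; net capital $190,000 < $200,000 → not met
7. condition 'has custody of client assets' holds; compliance program review 59 days ago vs limit 45 → not met
8. cybersecurity assessment 105 days ago vs limit 120 → met
9. advisory agreement template present → met
10. conflicts-of-interest disclosure absent → not met
Not met: 2, 4, 5, 6, 7, 10

2, 4, 5, 6, 7, 10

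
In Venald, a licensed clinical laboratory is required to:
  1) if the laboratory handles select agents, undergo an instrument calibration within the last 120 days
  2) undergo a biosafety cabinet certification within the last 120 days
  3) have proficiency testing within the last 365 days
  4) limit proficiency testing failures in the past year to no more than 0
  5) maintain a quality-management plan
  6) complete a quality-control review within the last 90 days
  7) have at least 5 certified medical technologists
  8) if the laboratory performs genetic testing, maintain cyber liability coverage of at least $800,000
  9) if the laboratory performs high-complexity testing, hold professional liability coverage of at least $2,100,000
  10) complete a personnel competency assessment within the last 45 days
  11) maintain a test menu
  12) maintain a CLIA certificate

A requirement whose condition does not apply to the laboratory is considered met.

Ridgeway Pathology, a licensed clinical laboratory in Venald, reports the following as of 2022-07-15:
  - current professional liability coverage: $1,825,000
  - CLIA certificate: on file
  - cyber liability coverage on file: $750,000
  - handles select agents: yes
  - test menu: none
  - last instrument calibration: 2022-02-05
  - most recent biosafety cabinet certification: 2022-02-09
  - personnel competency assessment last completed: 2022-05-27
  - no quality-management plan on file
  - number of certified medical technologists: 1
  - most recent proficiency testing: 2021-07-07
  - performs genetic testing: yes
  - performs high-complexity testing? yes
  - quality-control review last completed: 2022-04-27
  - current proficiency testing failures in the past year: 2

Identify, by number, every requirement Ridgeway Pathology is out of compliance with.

1. condition 'handles select agents' holds; instrument calibration 160 days ago vs limit 120 → not met
2. biosafety cabinet certification 156 days ago vs limit 120 → not met
3. proficiency testing 373 days ago vs limit 365 → not met
4. proficiency testing failures in the past year 2 > 0 → not met
5. quality-management plan absent → not met
6. quality-control review 79 days ago vs limit 90 → met
7. certified medical technologists 1 < 5 → not met
8. condition 'performs genetic testing' holds; cyber liability coverage $750,000 < $800,000 → not met
9. condition 'performs high-complexity testing' holds; professional liability coverage $1,825,000 < $2,100,000 → not met
10. personnel competency assessment 49 days ago vs limit 45 → not met
11. test menu absent → not met
12. CLIA certificate present → met
Not met: 1, 2, 3, 4, 5, 7, 8, 9, 10, 11

1, 2, 3, 4, 5, 7, 8, 9, 10, 11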